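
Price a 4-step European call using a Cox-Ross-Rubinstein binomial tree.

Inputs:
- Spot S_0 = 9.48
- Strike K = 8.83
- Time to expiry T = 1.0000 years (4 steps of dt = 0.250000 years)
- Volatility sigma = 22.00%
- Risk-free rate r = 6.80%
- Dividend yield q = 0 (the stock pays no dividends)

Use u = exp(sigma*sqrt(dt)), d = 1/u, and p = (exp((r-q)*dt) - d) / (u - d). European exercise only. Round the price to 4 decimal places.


dt = T/N = 0.250000
u = exp(sigma*sqrt(dt)) = 1.116278; d = 1/u = 0.895834
p = (exp((r-q)*dt) - d) / (u - d) = 0.550304
Discount per step: exp(-r*dt) = 0.983144
Stock lattice S(k, i) with i counting down-moves:
  k=0: S(0,0) = 9.4800
  k=1: S(1,0) = 10.5823; S(1,1) = 8.4925
  k=2: S(2,0) = 11.8128; S(2,1) = 9.4800; S(2,2) = 7.6079
  k=3: S(3,0) = 13.1864; S(3,1) = 10.5823; S(3,2) = 8.4925; S(3,3) = 6.8154
  k=4: S(4,0) = 14.7197; S(4,1) = 11.8128; S(4,2) = 9.4800; S(4,3) = 7.6079; S(4,4) = 6.1055
Terminal payoffs V(N, i) = max(S_T - K, 0):
  V(4,0) = 5.889664; V(4,1) = 2.982807; V(4,2) = 0.650000; V(4,3) = 0.000000; V(4,4) = 0.000000
Backward induction: V(k, i) = exp(-r*dt) * [p * V(k+1, i) + (1-p) * V(k+1, i+1)].
  V(3,0) = exp(-r*dt) * [p*5.889664 + (1-p)*2.982807] = 4.505219
  V(3,1) = exp(-r*dt) * [p*2.982807 + (1-p)*0.650000] = 1.901157
  V(3,2) = exp(-r*dt) * [p*0.650000 + (1-p)*0.000000] = 0.351668
  V(3,3) = exp(-r*dt) * [p*0.000000 + (1-p)*0.000000] = 0.000000
  V(2,0) = exp(-r*dt) * [p*4.505219 + (1-p)*1.901157] = 3.277981
  V(2,1) = exp(-r*dt) * [p*1.901157 + (1-p)*0.351668] = 1.184057
  V(2,2) = exp(-r*dt) * [p*0.351668 + (1-p)*0.000000] = 0.190262
  V(1,0) = exp(-r*dt) * [p*3.277981 + (1-p)*1.184057] = 2.296970
  V(1,1) = exp(-r*dt) * [p*1.184057 + (1-p)*0.190262] = 0.724726
  V(0,0) = exp(-r*dt) * [p*2.296970 + (1-p)*0.724726] = 1.563138

Answer: Price = V(0,0) = 1.5631


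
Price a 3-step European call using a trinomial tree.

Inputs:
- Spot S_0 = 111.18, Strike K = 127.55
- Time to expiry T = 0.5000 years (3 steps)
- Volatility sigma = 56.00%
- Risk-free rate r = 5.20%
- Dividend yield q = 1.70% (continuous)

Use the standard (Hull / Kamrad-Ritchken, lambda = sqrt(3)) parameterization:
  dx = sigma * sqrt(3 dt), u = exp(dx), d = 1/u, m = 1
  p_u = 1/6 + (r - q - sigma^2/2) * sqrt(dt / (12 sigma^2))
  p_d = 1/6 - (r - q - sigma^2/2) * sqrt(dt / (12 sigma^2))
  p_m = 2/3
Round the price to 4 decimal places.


dt = T/N = 0.166667; dx = sigma*sqrt(3*dt) = 0.395980
u = exp(dx) = 1.485839; d = 1/u = 0.673020
p_u = 0.141034, p_m = 0.666667, p_d = 0.192299
Discount per step: exp(-r*dt) = 0.991371
Stock lattice S(k, j) with j the centered position index:
  k=0: S(0,+0) = 111.1800
  k=1: S(1,-1) = 74.8264; S(1,+0) = 111.1800; S(1,+1) = 165.1956
  k=2: S(2,-2) = 50.3597; S(2,-1) = 74.8264; S(2,+0) = 111.1800; S(2,+1) = 165.1956; S(2,+2) = 245.4541
  k=3: S(3,-3) = 33.8931; S(3,-2) = 50.3597; S(3,-1) = 74.8264; S(3,+0) = 111.1800; S(3,+1) = 165.1956; S(3,+2) = 245.4541; S(3,+3) = 364.7054
Terminal payoffs V(N, j) = max(S_T - K, 0):
  V(3,-3) = 0.000000; V(3,-2) = 0.000000; V(3,-1) = 0.000000; V(3,+0) = 0.000000; V(3,+1) = 37.645613; V(3,+2) = 117.904134; V(3,+3) = 237.155399
Backward induction: V(k, j) = exp(-r*dt) * [p_u * V(k+1, j+1) + p_m * V(k+1, j) + p_d * V(k+1, j-1)]
  V(2,-2) = exp(-r*dt) * [p_u*0.000000 + p_m*0.000000 + p_d*0.000000] = 0.000000
  V(2,-1) = exp(-r*dt) * [p_u*0.000000 + p_m*0.000000 + p_d*0.000000] = 0.000000
  V(2,+0) = exp(-r*dt) * [p_u*37.645613 + p_m*0.000000 + p_d*0.000000] = 5.263498
  V(2,+1) = exp(-r*dt) * [p_u*117.904134 + p_m*37.645613 + p_d*0.000000] = 41.365514
  V(2,+2) = exp(-r*dt) * [p_u*237.155399 + p_m*117.904134 + p_d*37.645613] = 118.259596
  V(1,-1) = exp(-r*dt) * [p_u*5.263498 + p_m*0.000000 + p_d*0.000000] = 0.735927
  V(1,+0) = exp(-r*dt) * [p_u*41.365514 + p_m*5.263498 + p_d*0.000000] = 9.262322
  V(1,+1) = exp(-r*dt) * [p_u*118.259596 + p_m*41.365514 + p_d*5.263498] = 44.877179
  V(0,+0) = exp(-r*dt) * [p_u*44.877179 + p_m*9.262322 + p_d*0.735927] = 12.536488

Answer: Price = V(0,0) = 12.5365


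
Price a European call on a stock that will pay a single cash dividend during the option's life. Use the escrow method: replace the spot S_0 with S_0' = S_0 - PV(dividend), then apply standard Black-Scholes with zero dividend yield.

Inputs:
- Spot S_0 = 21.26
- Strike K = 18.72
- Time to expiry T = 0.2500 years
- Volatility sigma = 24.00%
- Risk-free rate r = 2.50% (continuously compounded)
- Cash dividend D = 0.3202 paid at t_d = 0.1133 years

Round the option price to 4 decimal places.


Answer: Price = 2.5397

Derivation:
PV(D) = D * exp(-r * t_d) = 0.3202 * 0.99717151 = 0.31929432
S_0' = S_0 - PV(D) = 21.2600 - 0.31929432 = 20.94070568
d1 = (ln(S_0'/K) + (r + sigma^2/2)*T) / (sigma*sqrt(T)) = 1.04627028
d2 = d1 - sigma*sqrt(T) = 0.92627028
exp(-rT) = 0.99376949
N(d1) = 0.85228187; N(d2) = 0.82284723
C = S_0' * N(d1) - K * exp(-rT) * N(d2) = 20.94070568 * 0.85228187 - 18.7200 * 0.99376949 * 0.82284723 = 2.5397


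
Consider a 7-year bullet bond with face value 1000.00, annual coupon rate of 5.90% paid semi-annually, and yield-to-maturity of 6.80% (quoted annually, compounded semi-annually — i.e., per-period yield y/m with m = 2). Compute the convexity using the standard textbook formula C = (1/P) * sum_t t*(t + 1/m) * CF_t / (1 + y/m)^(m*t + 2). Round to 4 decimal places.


Answer: Convexity = 38.0504

Derivation:
Coupon per period c = face * coupon_rate / m = 29.500000
Periods per year m = 2; per-period yield y/m = 0.034000
Number of cashflows N = 14
Cashflows (t years, CF_t, discount factor 1/(1+y/m)^(m*t), PV):
  t = 0.5000: CF_t = 29.500000, DF = 0.967118, PV = 28.529981
  t = 1.0000: CF_t = 29.500000, DF = 0.935317, PV = 27.591858
  t = 1.5000: CF_t = 29.500000, DF = 0.904562, PV = 26.684582
  t = 2.0000: CF_t = 29.500000, DF = 0.874818, PV = 25.807139
  t = 2.5000: CF_t = 29.500000, DF = 0.846052, PV = 24.958548
  t = 3.0000: CF_t = 29.500000, DF = 0.818233, PV = 24.137861
  t = 3.5000: CF_t = 29.500000, DF = 0.791327, PV = 23.344160
  t = 4.0000: CF_t = 29.500000, DF = 0.765307, PV = 22.576557
  t = 4.5000: CF_t = 29.500000, DF = 0.740142, PV = 21.834194
  t = 5.0000: CF_t = 29.500000, DF = 0.715805, PV = 21.116242
  t = 5.5000: CF_t = 29.500000, DF = 0.692268, PV = 20.421897
  t = 6.0000: CF_t = 29.500000, DF = 0.669505, PV = 19.750384
  t = 6.5000: CF_t = 29.500000, DF = 0.647490, PV = 19.100952
  t = 7.0000: CF_t = 1029.500000, DF = 0.626199, PV = 644.672001
Price P = sum_t PV_t = 950.526355
Convexity numerator sum_t t*(t + 1/m) * CF_t / (1+y/m)^(m*t + 2):
  t = 0.5000: term = 13.342291
  t = 1.0000: term = 38.710708
  t = 1.5000: term = 74.875645
  t = 2.0000: term = 120.689305
  t = 2.5000: term = 175.081197
  t = 3.0000: term = 237.053846
  t = 3.5000: term = 305.678718
  t = 4.0000: term = 380.092354
  t = 4.5000: term = 459.492691
  t = 5.0000: term = 543.135569
  t = 5.5000: term = 630.331414
  t = 6.0000: term = 720.442095
  t = 6.5000: term = 812.877928
  t = 7.0000: term = 31656.072670
Convexity = (1/P) * sum = 36167.876432 / 950.526355 = 38.050367


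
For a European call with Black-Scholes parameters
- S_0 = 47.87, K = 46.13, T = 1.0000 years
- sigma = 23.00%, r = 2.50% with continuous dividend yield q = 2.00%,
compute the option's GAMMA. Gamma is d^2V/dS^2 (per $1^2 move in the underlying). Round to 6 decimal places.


d1 = 0.2977195906; d2 = 0.0677195906
phi(d1) = 0.3816478285; exp(-qT) = 0.9801986733; exp(-rT) = 0.9753099120
Gamma = exp(-qT) * phi(d1) / (S * sigma * sqrt(T)) = 0.9801986733 * 0.3816478285 / (47.8700 * 0.2300 * 1.0000000000) = 0.033977

Answer: Gamma = 0.033977


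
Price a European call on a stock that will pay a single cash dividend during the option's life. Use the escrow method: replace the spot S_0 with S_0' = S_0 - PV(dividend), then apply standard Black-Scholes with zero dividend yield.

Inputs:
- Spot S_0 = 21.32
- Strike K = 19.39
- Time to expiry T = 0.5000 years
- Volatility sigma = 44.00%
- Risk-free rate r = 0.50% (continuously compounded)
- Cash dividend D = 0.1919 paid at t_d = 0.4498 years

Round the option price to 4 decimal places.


Answer: Price = 3.4943

Derivation:
PV(D) = D * exp(-r * t_d) = 0.1919 * 0.99775353 = 0.19146890
S_0' = S_0 - PV(D) = 21.3200 - 0.19146890 = 21.12853110
d1 = (ln(S_0'/K) + (r + sigma^2/2)*T) / (sigma*sqrt(T)) = 0.43958528
d2 = d1 - sigma*sqrt(T) = 0.12845830
exp(-rT) = 0.99750312
N(d1) = 0.66988125; N(d2) = 0.55110685
C = S_0' * N(d1) - K * exp(-rT) * N(d2) = 21.12853110 * 0.66988125 - 19.3900 * 0.99750312 * 0.55110685 = 3.4943


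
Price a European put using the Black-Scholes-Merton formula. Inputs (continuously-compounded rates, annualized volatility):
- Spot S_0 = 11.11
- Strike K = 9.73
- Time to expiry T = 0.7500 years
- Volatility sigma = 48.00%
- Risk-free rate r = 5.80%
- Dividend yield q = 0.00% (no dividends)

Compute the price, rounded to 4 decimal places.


Answer: Price = 0.9306

Derivation:
d1 = (ln(S/K) + (r - q + 0.5*sigma^2) * T) / (sigma * sqrt(T)) = 0.63155313
d2 = d1 - sigma * sqrt(T) = 0.21586094
exp(-rT) = 0.95743255; exp(-qT) = 1.00000000
P = K * exp(-rT) * N(-d2) - S_0 * exp(-qT) * N(-d1)
N(-d1) = 0.26383946; N(-d2) = 0.41454807
P = 9.7300 * 0.95743255 * 0.41454807 - 11.1100 * 1.00000000 * 0.26383946 = 0.9306


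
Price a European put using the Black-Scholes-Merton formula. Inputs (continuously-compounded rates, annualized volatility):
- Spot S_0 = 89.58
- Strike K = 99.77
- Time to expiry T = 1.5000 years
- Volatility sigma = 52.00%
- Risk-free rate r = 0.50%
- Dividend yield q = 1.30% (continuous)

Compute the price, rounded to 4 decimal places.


d1 = (ln(S/K) + (r - q + 0.5*sigma^2) * T) / (sigma * sqrt(T)) = 0.13042676
d2 = d1 - sigma * sqrt(T) = -0.50644057
exp(-rT) = 0.99252805; exp(-qT) = 0.98068890
P = K * exp(-rT) * N(-d2) - S_0 * exp(-qT) * N(-d1)
N(-d1) = 0.44811440; N(-d2) = 0.69372630
P = 99.7700 * 0.99252805 * 0.69372630 - 89.5800 * 0.98068890 * 0.44811440 = 29.3290

Answer: Price = 29.3290


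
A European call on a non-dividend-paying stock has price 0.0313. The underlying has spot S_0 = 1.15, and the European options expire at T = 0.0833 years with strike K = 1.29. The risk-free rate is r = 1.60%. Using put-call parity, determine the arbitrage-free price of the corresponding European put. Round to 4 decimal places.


Answer: Put price = 0.1696

Derivation:
Put-call parity: C - P = S_0 * exp(-qT) - K * exp(-rT).
S_0 * exp(-qT) = 1.1500 * 1.00000000 = 1.15000000
K * exp(-rT) = 1.2900 * 0.99866809 = 1.28828183
P = C - S*exp(-qT) + K*exp(-rT)
P = 0.0313 - 1.15000000 + 1.28828183 = 0.1696


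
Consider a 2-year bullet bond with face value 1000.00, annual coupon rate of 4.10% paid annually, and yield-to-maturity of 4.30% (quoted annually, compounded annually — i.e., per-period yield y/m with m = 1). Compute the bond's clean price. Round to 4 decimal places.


Coupon per period c = face * coupon_rate / m = 41.000000
Periods per year m = 1; per-period yield y/m = 0.043000
Number of cashflows N = 2
Cashflows (t years, CF_t, discount factor 1/(1+y/m)^(m*t), PV):
  t = 1.0000: CF_t = 41.000000, DF = 0.958773, PV = 39.309684
  t = 2.0000: CF_t = 1041.000000, DF = 0.919245, PV = 956.934280
Price P = sum_t PV_t = 996.243964

Answer: Price = 996.2440


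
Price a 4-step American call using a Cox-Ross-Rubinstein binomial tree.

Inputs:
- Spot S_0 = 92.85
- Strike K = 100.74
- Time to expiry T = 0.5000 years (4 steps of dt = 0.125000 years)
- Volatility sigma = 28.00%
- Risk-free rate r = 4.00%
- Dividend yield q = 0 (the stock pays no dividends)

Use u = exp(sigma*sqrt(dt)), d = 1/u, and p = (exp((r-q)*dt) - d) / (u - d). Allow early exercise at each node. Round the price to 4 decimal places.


Answer: Price = V(0,0) = 5.3452

Derivation:
dt = T/N = 0.125000
u = exp(sigma*sqrt(dt)) = 1.104061; d = 1/u = 0.905747
p = (exp((r-q)*dt) - d) / (u - d) = 0.500547
Discount per step: exp(-r*dt) = 0.995012
Stock lattice S(k, i) with i counting down-moves:
  k=0: S(0,0) = 92.8500
  k=1: S(1,0) = 102.5120; S(1,1) = 84.0986
  k=2: S(2,0) = 113.1795; S(2,1) = 92.8500; S(2,2) = 76.1721
  k=3: S(3,0) = 124.9571; S(3,1) = 102.5120; S(3,2) = 84.0986; S(3,3) = 68.9927
  k=4: S(4,0) = 137.9602; S(4,1) = 113.1795; S(4,2) = 92.8500; S(4,3) = 76.1721; S(4,4) = 62.4899
Terminal payoffs V(N, i) = max(S_T - K, 0):
  V(4,0) = 37.220179; V(4,1) = 12.439515; V(4,2) = 0.000000; V(4,3) = 0.000000; V(4,4) = 0.000000
Backward induction: V(k, i) = exp(-r*dt) * [p * V(k+1, i) + (1-p) * V(k+1, i+1)]; then take max(V_cont, immediate exercise) for American.
  V(3,0) = exp(-r*dt) * [p*37.220179 + (1-p)*12.439515] = 24.719500; exercise = 24.217057; V(3,0) = max -> 24.719500
  V(3,1) = exp(-r*dt) * [p*12.439515 + (1-p)*0.000000] = 6.195509; exercise = 1.772038; V(3,1) = max -> 6.195509
  V(3,2) = exp(-r*dt) * [p*0.000000 + (1-p)*0.000000] = 0.000000; exercise = 0.000000; V(3,2) = max -> 0.000000
  V(3,3) = exp(-r*dt) * [p*0.000000 + (1-p)*0.000000] = 0.000000; exercise = 0.000000; V(3,3) = max -> 0.000000
  V(2,0) = exp(-r*dt) * [p*24.719500 + (1-p)*6.195509] = 15.390496; exercise = 12.439515; V(2,0) = max -> 15.390496
  V(2,1) = exp(-r*dt) * [p*6.195509 + (1-p)*0.000000] = 3.085678; exercise = 0.000000; V(2,1) = max -> 3.085678
  V(2,2) = exp(-r*dt) * [p*0.000000 + (1-p)*0.000000] = 0.000000; exercise = 0.000000; V(2,2) = max -> 0.000000
  V(1,0) = exp(-r*dt) * [p*15.390496 + (1-p)*3.085678] = 9.198711; exercise = 1.772038; V(1,0) = max -> 9.198711
  V(1,1) = exp(-r*dt) * [p*3.085678 + (1-p)*0.000000] = 1.536824; exercise = 0.000000; V(1,1) = max -> 1.536824
  V(0,0) = exp(-r*dt) * [p*9.198711 + (1-p)*1.536824] = 5.345168; exercise = 0.000000; V(0,0) = max -> 5.345168


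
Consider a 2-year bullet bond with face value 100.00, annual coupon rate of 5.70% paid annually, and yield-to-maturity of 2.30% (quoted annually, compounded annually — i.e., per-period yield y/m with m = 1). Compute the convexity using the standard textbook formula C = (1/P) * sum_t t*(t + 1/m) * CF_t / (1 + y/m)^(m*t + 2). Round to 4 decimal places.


Answer: Convexity = 5.5334

Derivation:
Coupon per period c = face * coupon_rate / m = 5.700000
Periods per year m = 1; per-period yield y/m = 0.023000
Number of cashflows N = 2
Cashflows (t years, CF_t, discount factor 1/(1+y/m)^(m*t), PV):
  t = 1.0000: CF_t = 5.700000, DF = 0.977517, PV = 5.571848
  t = 2.0000: CF_t = 105.700000, DF = 0.955540, PV = 101.000546
Price P = sum_t PV_t = 106.572393
Convexity numerator sum_t t*(t + 1/m) * CF_t / (1+y/m)^(m*t + 2):
  t = 1.0000: term = 10.648243
  t = 2.0000: term = 579.060182
Convexity = (1/P) * sum = 589.708425 / 106.572393 = 5.533407


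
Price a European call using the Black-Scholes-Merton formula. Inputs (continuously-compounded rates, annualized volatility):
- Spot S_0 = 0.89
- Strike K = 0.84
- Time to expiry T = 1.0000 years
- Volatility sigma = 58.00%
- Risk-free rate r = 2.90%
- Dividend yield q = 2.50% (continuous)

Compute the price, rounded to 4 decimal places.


Answer: Price = 0.2192

Derivation:
d1 = (ln(S/K) + (r - q + 0.5*sigma^2) * T) / (sigma * sqrt(T)) = 0.39658547
d2 = d1 - sigma * sqrt(T) = -0.18341453
exp(-rT) = 0.97141646; exp(-qT) = 0.97530991
C = S_0 * exp(-qT) * N(d1) - K * exp(-rT) * N(d2)
N(d1) = 0.65416341; N(d2) = 0.42723639
C = 0.8900 * 0.97530991 * 0.65416341 - 0.8400 * 0.97141646 * 0.42723639 = 0.2192


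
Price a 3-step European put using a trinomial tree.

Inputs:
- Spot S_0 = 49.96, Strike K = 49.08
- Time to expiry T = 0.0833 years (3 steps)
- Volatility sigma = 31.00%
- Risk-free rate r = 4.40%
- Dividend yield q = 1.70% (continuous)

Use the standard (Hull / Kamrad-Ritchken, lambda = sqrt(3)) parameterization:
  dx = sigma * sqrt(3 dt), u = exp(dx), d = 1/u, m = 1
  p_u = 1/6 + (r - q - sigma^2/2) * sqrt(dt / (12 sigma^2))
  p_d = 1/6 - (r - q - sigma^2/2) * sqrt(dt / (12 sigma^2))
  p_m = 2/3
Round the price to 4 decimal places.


Answer: Price = V(0,0) = 1.2881

Derivation:
dt = T/N = 0.027767; dx = sigma*sqrt(3*dt) = 0.089471
u = exp(dx) = 1.093596; d = 1/u = 0.914414
p_u = 0.163400, p_m = 0.666667, p_d = 0.169933
Discount per step: exp(-r*dt) = 0.998779
Stock lattice S(k, j) with j the centered position index:
  k=0: S(0,+0) = 49.9600
  k=1: S(1,-1) = 45.6841; S(1,+0) = 49.9600; S(1,+1) = 54.6361
  k=2: S(2,-2) = 41.7742; S(2,-1) = 45.6841; S(2,+0) = 49.9600; S(2,+1) = 54.6361; S(2,+2) = 59.7498
  k=3: S(3,-3) = 38.1990; S(3,-2) = 41.7742; S(3,-1) = 45.6841; S(3,+0) = 49.9600; S(3,+1) = 54.6361; S(3,+2) = 59.7498; S(3,+3) = 65.3421
Terminal payoffs V(N, j) = max(K - S_T, 0):
  V(3,-3) = 10.881032; V(3,-2) = 7.305759; V(3,-1) = 3.395855; V(3,+0) = 0.000000; V(3,+1) = 0.000000; V(3,+2) = 0.000000; V(3,+3) = 0.000000
Backward induction: V(k, j) = exp(-r*dt) * [p_u * V(k+1, j+1) + p_m * V(k+1, j) + p_d * V(k+1, j-1)]
  V(2,-2) = exp(-r*dt) * [p_u*3.395855 + p_m*7.305759 + p_d*10.881032] = 7.265554
  V(2,-1) = exp(-r*dt) * [p_u*0.000000 + p_m*3.395855 + p_d*7.305759] = 3.501113
  V(2,+0) = exp(-r*dt) * [p_u*0.000000 + p_m*0.000000 + p_d*3.395855] = 0.576363
  V(2,+1) = exp(-r*dt) * [p_u*0.000000 + p_m*0.000000 + p_d*0.000000] = 0.000000
  V(2,+2) = exp(-r*dt) * [p_u*0.000000 + p_m*0.000000 + p_d*0.000000] = 0.000000
  V(1,-1) = exp(-r*dt) * [p_u*0.576363 + p_m*3.501113 + p_d*7.265554] = 3.658439
  V(1,+0) = exp(-r*dt) * [p_u*0.000000 + p_m*0.576363 + p_d*3.501113] = 0.978001
  V(1,+1) = exp(-r*dt) * [p_u*0.000000 + p_m*0.000000 + p_d*0.576363] = 0.097824
  V(0,+0) = exp(-r*dt) * [p_u*0.097824 + p_m*0.978001 + p_d*3.658439] = 1.288100


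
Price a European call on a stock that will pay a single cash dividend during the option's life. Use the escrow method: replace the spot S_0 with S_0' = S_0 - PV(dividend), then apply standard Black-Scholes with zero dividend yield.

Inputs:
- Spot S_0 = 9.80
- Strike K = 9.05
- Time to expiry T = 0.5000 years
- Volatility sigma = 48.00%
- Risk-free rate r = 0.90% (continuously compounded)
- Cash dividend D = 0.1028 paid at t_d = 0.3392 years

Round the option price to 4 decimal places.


PV(D) = D * exp(-r * t_d) = 0.1028 * 0.99695186 = 0.10248665
S_0' = S_0 - PV(D) = 9.8000 - 0.10248665 = 9.69751335
d1 = (ln(S_0'/K) + (r + sigma^2/2)*T) / (sigma*sqrt(T)) = 0.38656567
d2 = d1 - sigma*sqrt(T) = 0.04715442
exp(-rT) = 0.99551011
N(d1) = 0.65046111; N(d2) = 0.51880492
C = S_0' * N(d1) - K * exp(-rT) * N(d2) = 9.69751335 * 0.65046111 - 9.0500 * 0.99551011 * 0.51880492 = 1.6338

Answer: Price = 1.6338


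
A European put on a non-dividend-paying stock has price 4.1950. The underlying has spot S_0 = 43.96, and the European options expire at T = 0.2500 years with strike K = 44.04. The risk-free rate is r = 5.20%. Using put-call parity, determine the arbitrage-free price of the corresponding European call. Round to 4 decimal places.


Answer: Call price = 4.6838

Derivation:
Put-call parity: C - P = S_0 * exp(-qT) - K * exp(-rT).
S_0 * exp(-qT) = 43.9600 * 1.00000000 = 43.96000000
K * exp(-rT) = 44.0400 * 0.98708414 = 43.47118531
C = P + S*exp(-qT) - K*exp(-rT)
C = 4.1950 + 43.96000000 - 43.47118531 = 4.6838


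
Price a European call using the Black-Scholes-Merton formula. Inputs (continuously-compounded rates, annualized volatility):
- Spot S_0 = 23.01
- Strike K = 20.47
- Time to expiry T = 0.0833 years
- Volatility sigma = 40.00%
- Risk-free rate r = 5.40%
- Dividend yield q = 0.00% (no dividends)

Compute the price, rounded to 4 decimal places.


Answer: Price = 2.8201

Derivation:
d1 = (ln(S/K) + (r - q + 0.5*sigma^2) * T) / (sigma * sqrt(T)) = 1.10986645
d2 = d1 - sigma * sqrt(T) = 0.99441949
exp(-rT) = 0.99551190; exp(-qT) = 1.00000000
C = S_0 * exp(-qT) * N(d1) - K * exp(-rT) * N(d2)
N(d1) = 0.86647171; N(d2) = 0.83999066
C = 23.0100 * 1.00000000 * 0.86647171 - 20.4700 * 0.99551190 * 0.83999066 = 2.8201


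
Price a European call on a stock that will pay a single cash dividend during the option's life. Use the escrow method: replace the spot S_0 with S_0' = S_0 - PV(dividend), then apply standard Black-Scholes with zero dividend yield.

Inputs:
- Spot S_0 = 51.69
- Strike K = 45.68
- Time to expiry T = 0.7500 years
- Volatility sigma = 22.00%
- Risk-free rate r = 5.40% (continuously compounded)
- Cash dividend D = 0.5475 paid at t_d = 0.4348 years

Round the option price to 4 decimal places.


Answer: Price = 8.3575

Derivation:
PV(D) = D * exp(-r * t_d) = 0.5475 * 0.97679429 = 0.53479487
S_0' = S_0 - PV(D) = 51.6900 - 0.53479487 = 51.15520513
d1 = (ln(S_0'/K) + (r + sigma^2/2)*T) / (sigma*sqrt(T)) = 0.90199791
d2 = d1 - sigma*sqrt(T) = 0.71147233
exp(-rT) = 0.96030916
N(d1) = 0.81647101; N(d2) = 0.76160420
C = S_0' * N(d1) - K * exp(-rT) * N(d2) = 51.15520513 * 0.81647101 - 45.6800 * 0.96030916 * 0.76160420 = 8.3575


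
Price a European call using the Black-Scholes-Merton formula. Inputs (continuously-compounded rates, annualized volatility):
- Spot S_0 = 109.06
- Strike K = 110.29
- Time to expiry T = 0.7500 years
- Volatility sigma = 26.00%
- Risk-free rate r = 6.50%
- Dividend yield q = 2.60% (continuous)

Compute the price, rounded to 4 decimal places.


Answer: Price = 10.4877

Derivation:
d1 = (ln(S/K) + (r - q + 0.5*sigma^2) * T) / (sigma * sqrt(T)) = 0.19267923
d2 = d1 - sigma * sqrt(T) = -0.03248737
exp(-rT) = 0.95241920; exp(-qT) = 0.98068890
C = S_0 * exp(-qT) * N(d1) - K * exp(-rT) * N(d2)
N(d1) = 0.57639491; N(d2) = 0.48704169
C = 109.0600 * 0.98068890 * 0.57639491 - 110.2900 * 0.95241920 * 0.48704169 = 10.4877


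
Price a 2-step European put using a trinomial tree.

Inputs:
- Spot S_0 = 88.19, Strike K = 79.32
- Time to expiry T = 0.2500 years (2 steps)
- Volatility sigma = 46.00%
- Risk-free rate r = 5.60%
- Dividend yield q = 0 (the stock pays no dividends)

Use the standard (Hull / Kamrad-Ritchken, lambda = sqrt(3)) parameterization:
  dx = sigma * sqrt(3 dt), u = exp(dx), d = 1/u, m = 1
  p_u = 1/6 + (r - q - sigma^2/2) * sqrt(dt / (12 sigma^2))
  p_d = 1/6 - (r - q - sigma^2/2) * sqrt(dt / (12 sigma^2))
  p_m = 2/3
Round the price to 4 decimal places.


Answer: Price = V(0,0) = 3.8930

Derivation:
dt = T/N = 0.125000; dx = sigma*sqrt(3*dt) = 0.281691
u = exp(dx) = 1.325370; d = 1/u = 0.754507
p_u = 0.155617, p_m = 0.666667, p_d = 0.177716
Discount per step: exp(-r*dt) = 0.993024
Stock lattice S(k, j) with j the centered position index:
  k=0: S(0,+0) = 88.1900
  k=1: S(1,-1) = 66.5399; S(1,+0) = 88.1900; S(1,+1) = 116.8843
  k=2: S(2,-2) = 50.2048; S(2,-1) = 66.5399; S(2,+0) = 88.1900; S(2,+1) = 116.8843; S(2,+2) = 154.9149
Terminal payoffs V(N, j) = max(K - S_T, 0):
  V(2,-2) = 29.115185; V(2,-1) = 12.780067; V(2,+0) = 0.000000; V(2,+1) = 0.000000; V(2,+2) = 0.000000
Backward induction: V(k, j) = exp(-r*dt) * [p_u * V(k+1, j+1) + p_m * V(k+1, j) + p_d * V(k+1, j-1)]
  V(1,-1) = exp(-r*dt) * [p_u*0.000000 + p_m*12.780067 + p_d*29.115185] = 13.598754
  V(1,+0) = exp(-r*dt) * [p_u*0.000000 + p_m*0.000000 + p_d*12.780067] = 2.255379
  V(1,+1) = exp(-r*dt) * [p_u*0.000000 + p_m*0.000000 + p_d*0.000000] = 0.000000
  V(0,+0) = exp(-r*dt) * [p_u*0.000000 + p_m*2.255379 + p_d*13.598754] = 3.892956


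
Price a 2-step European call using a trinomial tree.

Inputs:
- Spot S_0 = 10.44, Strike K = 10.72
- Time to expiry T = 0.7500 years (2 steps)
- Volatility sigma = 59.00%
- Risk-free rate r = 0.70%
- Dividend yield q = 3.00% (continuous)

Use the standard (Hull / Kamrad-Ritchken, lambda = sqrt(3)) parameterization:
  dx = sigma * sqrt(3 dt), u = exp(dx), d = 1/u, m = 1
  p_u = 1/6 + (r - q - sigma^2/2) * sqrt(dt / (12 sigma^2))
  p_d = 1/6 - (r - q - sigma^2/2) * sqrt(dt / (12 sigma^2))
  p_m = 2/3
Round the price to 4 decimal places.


Answer: Price = V(0,0) = 1.5532

Derivation:
dt = T/N = 0.375000; dx = sigma*sqrt(3*dt) = 0.625790
u = exp(dx) = 1.869722; d = 1/u = 0.534839
p_u = 0.107626, p_m = 0.666667, p_d = 0.225707
Discount per step: exp(-r*dt) = 0.997378
Stock lattice S(k, j) with j the centered position index:
  k=0: S(0,+0) = 10.4400
  k=1: S(1,-1) = 5.5837; S(1,+0) = 10.4400; S(1,+1) = 19.5199
  k=2: S(2,-2) = 2.9864; S(2,-1) = 5.5837; S(2,+0) = 10.4400; S(2,+1) = 19.5199; S(2,+2) = 36.4968
Terminal payoffs V(N, j) = max(S_T - K, 0):
  V(2,-2) = 0.000000; V(2,-1) = 0.000000; V(2,+0) = 0.000000; V(2,+1) = 8.799893; V(2,+2) = 25.776763
Backward induction: V(k, j) = exp(-r*dt) * [p_u * V(k+1, j+1) + p_m * V(k+1, j) + p_d * V(k+1, j-1)]
  V(1,-1) = exp(-r*dt) * [p_u*0.000000 + p_m*0.000000 + p_d*0.000000] = 0.000000
  V(1,+0) = exp(-r*dt) * [p_u*8.799893 + p_m*0.000000 + p_d*0.000000] = 0.944617
  V(1,+1) = exp(-r*dt) * [p_u*25.776763 + p_m*8.799893 + p_d*0.000000] = 8.618199
  V(0,+0) = exp(-r*dt) * [p_u*8.618199 + p_m*0.944617 + p_d*0.000000] = 1.553206


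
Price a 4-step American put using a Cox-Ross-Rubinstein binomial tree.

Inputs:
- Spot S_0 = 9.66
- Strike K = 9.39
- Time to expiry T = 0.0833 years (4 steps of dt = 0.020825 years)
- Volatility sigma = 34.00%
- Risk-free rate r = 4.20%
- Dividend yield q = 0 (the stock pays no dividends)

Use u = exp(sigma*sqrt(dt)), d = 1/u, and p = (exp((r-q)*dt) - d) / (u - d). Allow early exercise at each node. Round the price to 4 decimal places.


Answer: Price = V(0,0) = 0.2537

Derivation:
dt = T/N = 0.020825
u = exp(sigma*sqrt(dt)) = 1.050289; d = 1/u = 0.952119
p = (exp((r-q)*dt) - d) / (u - d) = 0.496650
Discount per step: exp(-r*dt) = 0.999126
Stock lattice S(k, i) with i counting down-moves:
  k=0: S(0,0) = 9.6600
  k=1: S(1,0) = 10.1458; S(1,1) = 9.1975
  k=2: S(2,0) = 10.6560; S(2,1) = 9.6600; S(2,2) = 8.7571
  k=3: S(3,0) = 11.1919; S(3,1) = 10.1458; S(3,2) = 9.1975; S(3,3) = 8.3378
  k=4: S(4,0) = 11.7547; S(4,1) = 10.6560; S(4,2) = 9.6600; S(4,3) = 8.7571; S(4,4) = 7.9386
Terminal payoffs V(N, i) = max(K - S_T, 0):
  V(4,0) = 0.000000; V(4,1) = 0.000000; V(4,2) = 0.000000; V(4,3) = 0.632909; V(4,4) = 1.451425
Backward induction: V(k, i) = exp(-r*dt) * [p * V(k+1, i) + (1-p) * V(k+1, i+1)]; then take max(V_cont, immediate exercise) for American.
  V(3,0) = exp(-r*dt) * [p*0.000000 + (1-p)*0.000000] = 0.000000; exercise = 0.000000; V(3,0) = max -> 0.000000
  V(3,1) = exp(-r*dt) * [p*0.000000 + (1-p)*0.000000] = 0.000000; exercise = 0.000000; V(3,1) = max -> 0.000000
  V(3,2) = exp(-r*dt) * [p*0.000000 + (1-p)*0.632909] = 0.318297; exercise = 0.192528; V(3,2) = max -> 0.318297
  V(3,3) = exp(-r*dt) * [p*0.632909 + (1-p)*1.451425] = 1.043996; exercise = 1.052205; V(3,3) = max -> 1.052205
  V(2,0) = exp(-r*dt) * [p*0.000000 + (1-p)*0.000000] = 0.000000; exercise = 0.000000; V(2,0) = max -> 0.000000
  V(2,1) = exp(-r*dt) * [p*0.000000 + (1-p)*0.318297] = 0.160075; exercise = 0.000000; V(2,1) = max -> 0.160075
  V(2,2) = exp(-r*dt) * [p*0.318297 + (1-p)*1.052205] = 0.687108; exercise = 0.632909; V(2,2) = max -> 0.687108
  V(1,0) = exp(-r*dt) * [p*0.000000 + (1-p)*0.160075] = 0.080503; exercise = 0.000000; V(1,0) = max -> 0.080503
  V(1,1) = exp(-r*dt) * [p*0.160075 + (1-p)*0.687108] = 0.424985; exercise = 0.192528; V(1,1) = max -> 0.424985
  V(0,0) = exp(-r*dt) * [p*0.080503 + (1-p)*0.424985] = 0.253676; exercise = 0.000000; V(0,0) = max -> 0.253676


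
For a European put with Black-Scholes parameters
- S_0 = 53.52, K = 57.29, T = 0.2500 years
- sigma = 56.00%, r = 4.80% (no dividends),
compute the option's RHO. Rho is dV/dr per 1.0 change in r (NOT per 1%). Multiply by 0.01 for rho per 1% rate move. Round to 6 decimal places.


d1 = -0.0602524021; d2 = -0.3402524021
phi(d1) = 0.3982187868; exp(-qT) = 1.0000000000; exp(-rT) = 0.9880717129
N(-d2) = 0.6331667707
Rho = -K*T*exp(-rT)*N(-d2) = -57.2900 * 0.2500 * 0.9880717129 * 0.6331667707 = -8.960359

Answer: Rho = -8.960359


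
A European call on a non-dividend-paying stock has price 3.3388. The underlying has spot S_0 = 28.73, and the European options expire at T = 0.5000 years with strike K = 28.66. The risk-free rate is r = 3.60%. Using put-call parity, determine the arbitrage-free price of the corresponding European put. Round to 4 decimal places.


Put-call parity: C - P = S_0 * exp(-qT) - K * exp(-rT).
S_0 * exp(-qT) = 28.7300 * 1.00000000 = 28.73000000
K * exp(-rT) = 28.6600 * 0.98216103 = 28.14873519
P = C - S*exp(-qT) + K*exp(-rT)
P = 3.3388 - 28.73000000 + 28.14873519 = 2.7575

Answer: Put price = 2.7575


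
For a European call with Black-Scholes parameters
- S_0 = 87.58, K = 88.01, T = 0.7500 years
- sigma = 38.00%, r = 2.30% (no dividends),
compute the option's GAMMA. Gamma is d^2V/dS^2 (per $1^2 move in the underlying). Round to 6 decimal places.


Answer: Gamma = 0.013562

Derivation:
d1 = 0.2020793309; d2 = -0.1270103225
phi(d1) = 0.3908792613; exp(-qT) = 1.0000000000; exp(-rT) = 0.9828979294
Gamma = exp(-qT) * phi(d1) / (S * sigma * sqrt(T)) = 1.0000000000 * 0.3908792613 / (87.5800 * 0.3800 * 0.8660254038) = 0.013562


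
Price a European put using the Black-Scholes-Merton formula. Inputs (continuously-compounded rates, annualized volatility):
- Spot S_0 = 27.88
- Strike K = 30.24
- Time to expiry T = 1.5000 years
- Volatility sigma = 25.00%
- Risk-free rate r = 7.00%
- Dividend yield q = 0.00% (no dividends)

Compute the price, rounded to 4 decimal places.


Answer: Price = 3.0354

Derivation:
d1 = (ln(S/K) + (r - q + 0.5*sigma^2) * T) / (sigma * sqrt(T)) = 0.23064080
d2 = d1 - sigma * sqrt(T) = -0.07554542
exp(-rT) = 0.90032452; exp(-qT) = 1.00000000
P = K * exp(-rT) * N(-d2) - S_0 * exp(-qT) * N(-d1)
N(-d1) = 0.40879693; N(-d2) = 0.53010962
P = 30.2400 * 0.90032452 * 0.53010962 - 27.8800 * 1.00000000 * 0.40879693 = 3.0354


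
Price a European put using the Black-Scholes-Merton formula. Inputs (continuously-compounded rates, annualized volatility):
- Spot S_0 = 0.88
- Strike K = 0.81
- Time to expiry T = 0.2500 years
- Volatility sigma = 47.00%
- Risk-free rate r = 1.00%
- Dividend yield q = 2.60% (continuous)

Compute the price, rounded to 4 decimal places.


Answer: Price = 0.0499

Derivation:
d1 = (ln(S/K) + (r - q + 0.5*sigma^2) * T) / (sigma * sqrt(T)) = 0.45319217
d2 = d1 - sigma * sqrt(T) = 0.21819217
exp(-rT) = 0.99750312; exp(-qT) = 0.99352108
P = K * exp(-rT) * N(-d2) - S_0 * exp(-qT) * N(-d1)
N(-d1) = 0.32520519; N(-d2) = 0.41363969
P = 0.8100 * 0.99750312 * 0.41363969 - 0.8800 * 0.99352108 * 0.32520519 = 0.0499


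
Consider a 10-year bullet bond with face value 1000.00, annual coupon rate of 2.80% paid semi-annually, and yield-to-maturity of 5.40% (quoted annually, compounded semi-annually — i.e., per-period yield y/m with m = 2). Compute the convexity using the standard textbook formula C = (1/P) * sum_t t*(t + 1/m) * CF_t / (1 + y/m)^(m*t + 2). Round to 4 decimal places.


Answer: Convexity = 81.4856

Derivation:
Coupon per period c = face * coupon_rate / m = 14.000000
Periods per year m = 2; per-period yield y/m = 0.027000
Number of cashflows N = 20
Cashflows (t years, CF_t, discount factor 1/(1+y/m)^(m*t), PV):
  t = 0.5000: CF_t = 14.000000, DF = 0.973710, PV = 13.631938
  t = 1.0000: CF_t = 14.000000, DF = 0.948111, PV = 13.273552
  t = 1.5000: CF_t = 14.000000, DF = 0.923185, PV = 12.924588
  t = 2.0000: CF_t = 14.000000, DF = 0.898914, PV = 12.584798
  t = 2.5000: CF_t = 14.000000, DF = 0.875282, PV = 12.253942
  t = 3.0000: CF_t = 14.000000, DF = 0.852270, PV = 11.931784
  t = 3.5000: CF_t = 14.000000, DF = 0.829864, PV = 11.618095
  t = 4.0000: CF_t = 14.000000, DF = 0.808047, PV = 11.312654
  t = 4.5000: CF_t = 14.000000, DF = 0.786803, PV = 11.015242
  t = 5.0000: CF_t = 14.000000, DF = 0.766118, PV = 10.725649
  t = 5.5000: CF_t = 14.000000, DF = 0.745976, PV = 10.443670
  t = 6.0000: CF_t = 14.000000, DF = 0.726365, PV = 10.169105
  t = 6.5000: CF_t = 14.000000, DF = 0.707268, PV = 9.901757
  t = 7.0000: CF_t = 14.000000, DF = 0.688674, PV = 9.641438
  t = 7.5000: CF_t = 14.000000, DF = 0.670569, PV = 9.387963
  t = 8.0000: CF_t = 14.000000, DF = 0.652939, PV = 9.141152
  t = 8.5000: CF_t = 14.000000, DF = 0.635774, PV = 8.900830
  t = 9.0000: CF_t = 14.000000, DF = 0.619059, PV = 8.666825
  t = 9.5000: CF_t = 14.000000, DF = 0.602784, PV = 8.438973
  t = 10.0000: CF_t = 1014.000000, DF = 0.586937, PV = 595.153625
Price P = sum_t PV_t = 801.117581
Convexity numerator sum_t t*(t + 1/m) * CF_t / (1+y/m)^(m*t + 2):
  t = 0.5000: term = 6.462294
  t = 1.0000: term = 18.877198
  t = 1.5000: term = 36.761826
  t = 2.0000: term = 59.658919
  t = 2.5000: term = 87.135714
  t = 3.0000: term = 118.782862
  t = 3.5000: term = 154.213388
  t = 4.0000: term = 193.061691
  t = 4.5000: term = 234.982583
  t = 5.0000: term = 279.650375
  t = 5.5000: term = 326.757985
  t = 6.0000: term = 376.016093
  t = 6.5000: term = 427.152329
  t = 7.0000: term = 479.910488
  t = 7.5000: term = 534.049785
  t = 8.0000: term = 589.344132
  t = 8.5000: term = 645.581449
  t = 9.0000: term = 702.563007
  t = 9.5000: term = 760.102788
  t = 10.0000: term = 59248.518442
Convexity = (1/P) * sum = 65279.583348 / 801.117581 = 81.485646


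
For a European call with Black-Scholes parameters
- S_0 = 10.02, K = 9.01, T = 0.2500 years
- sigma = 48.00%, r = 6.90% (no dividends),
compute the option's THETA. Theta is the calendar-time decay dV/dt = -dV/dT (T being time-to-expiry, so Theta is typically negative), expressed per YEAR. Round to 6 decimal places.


Answer: Theta = -1.968112

Derivation:
d1 = 0.6345751002; d2 = 0.3945751002
phi(d1) = 0.3261880211; exp(-qT) = 1.0000000000; exp(-rT) = 0.9828979294
Theta = -S*exp(-qT)*phi(d1)*sigma/(2*sqrt(T)) - r*K*exp(-rT)*N(d2) + q*S*exp(-qT)*N(d1)
N(d1) = 0.7371472139; N(d2) = 0.6534217536; sqrt(T) = 0.5000000000
Term 1 = -10.0200 * 1.0000000000 * 0.3261880211 * 0.4800 / (2 * 0.5000000000) = -1.5688339063
Term 2 = -0.0690 * 9.0100 * 0.9828979294 * 0.6534217536 = -0.3992784682
Term 3 = 0 (no dividend yield, q = 0)
Theta = -1.5688339063 + (-0.3992784682) + (0.0000000000) = -1.968112


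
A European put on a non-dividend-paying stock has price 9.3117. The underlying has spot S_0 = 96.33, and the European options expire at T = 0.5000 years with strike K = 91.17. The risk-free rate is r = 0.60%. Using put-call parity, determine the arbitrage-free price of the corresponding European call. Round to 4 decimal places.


Answer: Call price = 14.7448

Derivation:
Put-call parity: C - P = S_0 * exp(-qT) - K * exp(-rT).
S_0 * exp(-qT) = 96.3300 * 1.00000000 = 96.33000000
K * exp(-rT) = 91.1700 * 0.99700450 = 90.89689986
C = P + S*exp(-qT) - K*exp(-rT)
C = 9.3117 + 96.33000000 - 90.89689986 = 14.7448


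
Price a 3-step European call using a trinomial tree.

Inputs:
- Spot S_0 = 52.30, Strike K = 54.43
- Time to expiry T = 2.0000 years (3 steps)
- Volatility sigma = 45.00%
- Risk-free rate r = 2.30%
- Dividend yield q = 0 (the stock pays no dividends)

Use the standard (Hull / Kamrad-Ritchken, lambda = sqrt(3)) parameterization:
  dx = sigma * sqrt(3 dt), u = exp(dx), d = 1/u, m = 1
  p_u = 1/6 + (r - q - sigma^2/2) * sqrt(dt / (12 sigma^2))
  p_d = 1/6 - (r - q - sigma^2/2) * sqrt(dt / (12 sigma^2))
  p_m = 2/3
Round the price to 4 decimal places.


dt = T/N = 0.666667; dx = sigma*sqrt(3*dt) = 0.636396
u = exp(dx) = 1.889658; d = 1/u = 0.529196
p_u = 0.125681, p_m = 0.666667, p_d = 0.207653
Discount per step: exp(-r*dt) = 0.984784
Stock lattice S(k, j) with j the centered position index:
  k=0: S(0,+0) = 52.3000
  k=1: S(1,-1) = 27.6770; S(1,+0) = 52.3000; S(1,+1) = 98.8291
  k=2: S(2,-2) = 14.6465; S(2,-1) = 27.6770; S(2,+0) = 52.3000; S(2,+1) = 98.8291; S(2,+2) = 186.7533
  k=3: S(3,-3) = 7.7509; S(3,-2) = 14.6465; S(3,-1) = 27.6770; S(3,+0) = 52.3000; S(3,+1) = 98.8291; S(3,+2) = 186.7533; S(3,+3) = 352.9000
Terminal payoffs V(N, j) = max(S_T - K, 0):
  V(3,-3) = 0.000000; V(3,-2) = 0.000000; V(3,-1) = 0.000000; V(3,+0) = 0.000000; V(3,+1) = 44.399137; V(3,+2) = 132.323315; V(3,+3) = 298.469982
Backward induction: V(k, j) = exp(-r*dt) * [p_u * V(k+1, j+1) + p_m * V(k+1, j) + p_d * V(k+1, j-1)]
  V(2,-2) = exp(-r*dt) * [p_u*0.000000 + p_m*0.000000 + p_d*0.000000] = 0.000000
  V(2,-1) = exp(-r*dt) * [p_u*0.000000 + p_m*0.000000 + p_d*0.000000] = 0.000000
  V(2,+0) = exp(-r*dt) * [p_u*44.399137 + p_m*0.000000 + p_d*0.000000] = 5.495204
  V(2,+1) = exp(-r*dt) * [p_u*132.323315 + p_m*44.399137 + p_d*0.000000] = 45.526455
  V(2,+2) = exp(-r*dt) * [p_u*298.469982 + p_m*132.323315 + p_d*44.399137] = 132.893643
  V(1,-1) = exp(-r*dt) * [p_u*5.495204 + p_m*0.000000 + p_d*0.000000] = 0.680132
  V(1,+0) = exp(-r*dt) * [p_u*45.526455 + p_m*5.495204 + p_d*0.000000] = 9.242455
  V(1,+1) = exp(-r*dt) * [p_u*132.893643 + p_m*45.526455 + p_d*5.495204] = 47.460884
  V(0,+0) = exp(-r*dt) * [p_u*47.460884 + p_m*9.242455 + p_d*0.680132] = 12.081112

Answer: Price = V(0,0) = 12.0811


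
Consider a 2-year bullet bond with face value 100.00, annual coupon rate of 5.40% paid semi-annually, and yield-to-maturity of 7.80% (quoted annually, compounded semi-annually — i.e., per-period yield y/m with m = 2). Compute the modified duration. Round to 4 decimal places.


Answer: Modified duration = 1.8484

Derivation:
Coupon per period c = face * coupon_rate / m = 2.700000
Periods per year m = 2; per-period yield y/m = 0.039000
Number of cashflows N = 4
Cashflows (t years, CF_t, discount factor 1/(1+y/m)^(m*t), PV):
  t = 0.5000: CF_t = 2.700000, DF = 0.962464, PV = 2.598653
  t = 1.0000: CF_t = 2.700000, DF = 0.926337, PV = 2.501109
  t = 1.5000: CF_t = 2.700000, DF = 0.891566, PV = 2.407227
  t = 2.0000: CF_t = 102.700000, DF = 0.858100, PV = 88.126851
Price P = sum_t PV_t = 95.633841
First compute Macaulay numerator sum_t t * PV_t:
  t * PV_t at t = 0.5000: 1.299326
  t * PV_t at t = 1.0000: 2.501109
  t * PV_t at t = 1.5000: 3.610841
  t * PV_t at t = 2.0000: 176.253703
Macaulay duration D = 183.664979 / 95.633841 = 1.920502
Modified duration = D / (1 + y/m) = 1.920502 / (1 + 0.039000) = 1.848414


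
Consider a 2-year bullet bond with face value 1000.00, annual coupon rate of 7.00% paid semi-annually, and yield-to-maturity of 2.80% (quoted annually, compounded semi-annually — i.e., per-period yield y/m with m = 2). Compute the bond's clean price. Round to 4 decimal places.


Coupon per period c = face * coupon_rate / m = 35.000000
Periods per year m = 2; per-period yield y/m = 0.014000
Number of cashflows N = 4
Cashflows (t years, CF_t, discount factor 1/(1+y/m)^(m*t), PV):
  t = 0.5000: CF_t = 35.000000, DF = 0.986193, PV = 34.516765
  t = 1.0000: CF_t = 35.000000, DF = 0.972577, PV = 34.040202
  t = 1.5000: CF_t = 35.000000, DF = 0.959149, PV = 33.570219
  t = 2.0000: CF_t = 1035.000000, DF = 0.945906, PV = 979.013160
Price P = sum_t PV_t = 1081.140347

Answer: Price = 1081.1403


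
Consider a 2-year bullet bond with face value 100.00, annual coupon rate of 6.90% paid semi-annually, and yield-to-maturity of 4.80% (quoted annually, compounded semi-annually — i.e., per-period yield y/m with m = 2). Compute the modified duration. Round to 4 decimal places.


Answer: Modified duration = 1.8597

Derivation:
Coupon per period c = face * coupon_rate / m = 3.450000
Periods per year m = 2; per-period yield y/m = 0.024000
Number of cashflows N = 4
Cashflows (t years, CF_t, discount factor 1/(1+y/m)^(m*t), PV):
  t = 0.5000: CF_t = 3.450000, DF = 0.976562, PV = 3.369141
  t = 1.0000: CF_t = 3.450000, DF = 0.953674, PV = 3.290176
  t = 1.5000: CF_t = 3.450000, DF = 0.931323, PV = 3.213063
  t = 2.0000: CF_t = 103.450000, DF = 0.909495, PV = 94.087227
Price P = sum_t PV_t = 103.959607
First compute Macaulay numerator sum_t t * PV_t:
  t * PV_t at t = 0.5000: 1.684570
  t * PV_t at t = 1.0000: 3.290176
  t * PV_t at t = 1.5000: 4.819594
  t * PV_t at t = 2.0000: 188.174454
Macaulay duration D = 197.968795 / 103.959607 = 1.904286
Modified duration = D / (1 + y/m) = 1.904286 / (1 + 0.024000) = 1.859654


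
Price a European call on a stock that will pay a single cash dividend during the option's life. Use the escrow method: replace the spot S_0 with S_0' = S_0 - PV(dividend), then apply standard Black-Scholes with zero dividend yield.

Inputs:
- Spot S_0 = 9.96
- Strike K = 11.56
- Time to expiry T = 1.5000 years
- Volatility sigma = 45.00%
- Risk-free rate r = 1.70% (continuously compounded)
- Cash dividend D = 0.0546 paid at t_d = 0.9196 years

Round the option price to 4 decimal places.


PV(D) = D * exp(-r * t_d) = 0.0546 * 0.98448836 = 0.05375306
S_0' = S_0 - PV(D) = 9.9600 - 0.05375306 = 9.90624694
d1 = (ln(S_0'/K) + (r + sigma^2/2)*T) / (sigma*sqrt(T)) = 0.04171336
d2 = d1 - sigma*sqrt(T) = -0.50942184
exp(-rT) = 0.97482238
N(d1) = 0.51663640; N(d2) = 0.30522829
C = S_0' * N(d1) - K * exp(-rT) * N(d2) = 9.90624694 * 0.51663640 - 11.5600 * 0.97482238 * 0.30522829 = 1.6783

Answer: Price = 1.6783
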